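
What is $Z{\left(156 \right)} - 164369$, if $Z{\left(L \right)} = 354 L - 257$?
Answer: $-109402$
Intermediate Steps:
$Z{\left(L \right)} = -257 + 354 L$
$Z{\left(156 \right)} - 164369 = \left(-257 + 354 \cdot 156\right) - 164369 = \left(-257 + 55224\right) - 164369 = 54967 - 164369 = -109402$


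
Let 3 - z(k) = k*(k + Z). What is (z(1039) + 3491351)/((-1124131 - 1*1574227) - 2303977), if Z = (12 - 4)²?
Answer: -15329/32695 ≈ -0.46885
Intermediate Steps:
Z = 64 (Z = 8² = 64)
z(k) = 3 - k*(64 + k) (z(k) = 3 - k*(k + 64) = 3 - k*(64 + k))
(z(1039) + 3491351)/((-1124131 - 1*1574227) - 2303977) = ((3 - 1*1039² - 64*1039) + 3491351)/((-1124131 - 1*1574227) - 2303977) = ((3 - 1*1079521 - 66496) + 3491351)/((-1124131 - 1574227) - 2303977) = ((3 - 1079521 - 66496) + 3491351)/(-2698358 - 2303977) = (-1146014 + 3491351)/(-5002335) = 2345337*(-1/5002335) = -15329/32695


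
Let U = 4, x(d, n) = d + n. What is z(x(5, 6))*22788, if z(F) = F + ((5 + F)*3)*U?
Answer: 4625964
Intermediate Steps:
z(F) = 60 + 13*F (z(F) = F + ((5 + F)*3)*4 = F + (15 + 3*F)*4 = F + (60 + 12*F) = 60 + 13*F)
z(x(5, 6))*22788 = (60 + 13*(5 + 6))*22788 = (60 + 13*11)*22788 = (60 + 143)*22788 = 203*22788 = 4625964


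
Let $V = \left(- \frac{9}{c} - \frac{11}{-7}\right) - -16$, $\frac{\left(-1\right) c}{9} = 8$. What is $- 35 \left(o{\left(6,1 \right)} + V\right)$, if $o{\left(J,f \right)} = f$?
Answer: $- \frac{5235}{8} \approx -654.38$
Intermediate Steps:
$c = -72$ ($c = \left(-9\right) 8 = -72$)
$V = \frac{991}{56}$ ($V = \left(- \frac{9}{-72} - \frac{11}{-7}\right) - -16 = \left(\left(-9\right) \left(- \frac{1}{72}\right) - - \frac{11}{7}\right) + 16 = \left(\frac{1}{8} + \frac{11}{7}\right) + 16 = \frac{95}{56} + 16 = \frac{991}{56} \approx 17.696$)
$- 35 \left(o{\left(6,1 \right)} + V\right) = - 35 \left(1 + \frac{991}{56}\right) = \left(-35\right) \frac{1047}{56} = - \frac{5235}{8}$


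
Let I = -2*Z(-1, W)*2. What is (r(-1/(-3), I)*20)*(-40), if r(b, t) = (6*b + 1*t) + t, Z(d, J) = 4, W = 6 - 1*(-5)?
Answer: 24000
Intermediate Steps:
W = 11 (W = 6 + 5 = 11)
I = -16 (I = -2*4*2 = -8*2 = -16)
r(b, t) = 2*t + 6*b (r(b, t) = (6*b + t) + t = (t + 6*b) + t = 2*t + 6*b)
(r(-1/(-3), I)*20)*(-40) = ((2*(-16) + 6*(-1/(-3)))*20)*(-40) = ((-32 + 6*(-1*(-⅓)))*20)*(-40) = ((-32 + 6*(⅓))*20)*(-40) = ((-32 + 2)*20)*(-40) = -30*20*(-40) = -600*(-40) = 24000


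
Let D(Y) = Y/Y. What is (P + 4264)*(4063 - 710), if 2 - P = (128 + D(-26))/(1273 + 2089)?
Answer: 48089272539/3362 ≈ 1.4304e+7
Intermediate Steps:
D(Y) = 1
P = 6595/3362 (P = 2 - (128 + 1)/(1273 + 2089) = 2 - 129/3362 = 6595/3362 ≈ 1.9616)
(P + 4264)*(4063 - 710) = (6595/3362 + 4264)*(4063 - 710) = (14342163/3362)*3353 = 48089272539/3362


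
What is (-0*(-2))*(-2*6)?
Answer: 0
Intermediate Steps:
(-0*(-2))*(-2*6) = -30*0*(-12) = 0*(-12) = 0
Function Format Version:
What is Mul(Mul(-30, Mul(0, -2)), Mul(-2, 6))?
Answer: 0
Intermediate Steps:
Mul(Mul(-30, Mul(0, -2)), Mul(-2, 6)) = Mul(Mul(-30, 0), -12) = Mul(0, -12) = 0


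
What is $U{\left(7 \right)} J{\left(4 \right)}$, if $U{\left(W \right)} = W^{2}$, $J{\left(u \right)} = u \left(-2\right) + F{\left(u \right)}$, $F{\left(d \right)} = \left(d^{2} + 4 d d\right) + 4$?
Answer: $3724$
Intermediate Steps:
$F{\left(d \right)} = 4 + 5 d^{2}$ ($F{\left(d \right)} = \left(d^{2} + 4 d^{2}\right) + 4 = 5 d^{2} + 4 = 4 + 5 d^{2}$)
$J{\left(u \right)} = 4 - 2 u + 5 u^{2}$ ($J{\left(u \right)} = u \left(-2\right) + \left(4 + 5 u^{2}\right) = - 2 u + \left(4 + 5 u^{2}\right) = 4 - 2 u + 5 u^{2}$)
$U{\left(7 \right)} J{\left(4 \right)} = 7^{2} \left(4 - 8 + 5 \cdot 4^{2}\right) = 49 \left(4 - 8 + 5 \cdot 16\right) = 49 \left(4 - 8 + 80\right) = 49 \cdot 76 = 3724$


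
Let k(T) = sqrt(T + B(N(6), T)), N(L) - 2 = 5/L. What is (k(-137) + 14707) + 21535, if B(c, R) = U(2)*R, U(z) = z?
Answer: 36242 + I*sqrt(411) ≈ 36242.0 + 20.273*I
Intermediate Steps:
N(L) = 2 + 5/L
B(c, R) = 2*R
k(T) = sqrt(3)*sqrt(T) (k(T) = sqrt(T + 2*T) = sqrt(3*T) = sqrt(3)*sqrt(T))
(k(-137) + 14707) + 21535 = (sqrt(3)*sqrt(-137) + 14707) + 21535 = (sqrt(3)*(I*sqrt(137)) + 14707) + 21535 = (I*sqrt(411) + 14707) + 21535 = (14707 + I*sqrt(411)) + 21535 = 36242 + I*sqrt(411)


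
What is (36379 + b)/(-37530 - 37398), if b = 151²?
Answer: -14795/18732 ≈ -0.78982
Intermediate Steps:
b = 22801
(36379 + b)/(-37530 - 37398) = (36379 + 22801)/(-37530 - 37398) = 59180/(-74928) = 59180*(-1/74928) = -14795/18732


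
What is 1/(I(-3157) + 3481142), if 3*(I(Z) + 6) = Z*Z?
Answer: 3/20410057 ≈ 1.4699e-7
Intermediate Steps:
I(Z) = -6 + Z²/3 (I(Z) = -6 + (Z*Z)/3 = -6 + Z²/3)
1/(I(-3157) + 3481142) = 1/((-6 + (⅓)*(-3157)²) + 3481142) = 1/((-6 + (⅓)*9966649) + 3481142) = 1/((-6 + 9966649/3) + 3481142) = 1/(9966631/3 + 3481142) = 1/(20410057/3) = 3/20410057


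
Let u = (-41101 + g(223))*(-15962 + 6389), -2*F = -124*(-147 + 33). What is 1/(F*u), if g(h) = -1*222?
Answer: -1/2795995338372 ≈ -3.5765e-13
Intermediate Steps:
g(h) = -222
F = -7068 (F = -(-62)*(-147 + 33) = -(-62)*(-114) = -1/2*14136 = -7068)
u = 395585079 (u = (-41101 - 222)*(-15962 + 6389) = -41323*(-9573) = 395585079)
1/(F*u) = 1/(-7068*395585079) = -1/7068*1/395585079 = -1/2795995338372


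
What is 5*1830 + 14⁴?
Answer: 47566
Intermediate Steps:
5*1830 + 14⁴ = 9150 + 38416 = 47566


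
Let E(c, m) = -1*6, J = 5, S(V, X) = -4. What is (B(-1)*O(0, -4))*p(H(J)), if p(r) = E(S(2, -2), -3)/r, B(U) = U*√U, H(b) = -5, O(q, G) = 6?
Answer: -36*I/5 ≈ -7.2*I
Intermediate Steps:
E(c, m) = -6
B(U) = U^(3/2)
p(r) = -6/r
(B(-1)*O(0, -4))*p(H(J)) = ((-1)^(3/2)*6)*(-6/(-5)) = (-I*6)*(-6*(-⅕)) = -6*I*(6/5) = -36*I/5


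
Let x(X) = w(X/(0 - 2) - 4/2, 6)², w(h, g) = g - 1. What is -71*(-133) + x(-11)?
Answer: 9468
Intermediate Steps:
w(h, g) = -1 + g
x(X) = 25 (x(X) = (-1 + 6)² = 5² = 25)
-71*(-133) + x(-11) = -71*(-133) + 25 = 9443 + 25 = 9468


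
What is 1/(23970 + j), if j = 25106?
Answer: 1/49076 ≈ 2.0377e-5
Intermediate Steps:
1/(23970 + j) = 1/(23970 + 25106) = 1/49076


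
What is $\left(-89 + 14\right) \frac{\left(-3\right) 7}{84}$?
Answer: $\frac{75}{4} \approx 18.75$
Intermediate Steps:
$\left(-89 + 14\right) \frac{\left(-3\right) 7}{84} = - 75 \left(\left(-21\right) \frac{1}{84}\right) = \left(-75\right) \left(- \frac{1}{4}\right) = \frac{75}{4}$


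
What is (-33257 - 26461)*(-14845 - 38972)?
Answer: 3213843606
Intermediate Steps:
(-33257 - 26461)*(-14845 - 38972) = -59718*(-53817) = 3213843606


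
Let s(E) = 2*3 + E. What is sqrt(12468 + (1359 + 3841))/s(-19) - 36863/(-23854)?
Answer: 36863/23854 - 2*sqrt(4417)/13 ≈ -8.6793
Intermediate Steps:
s(E) = 6 + E
sqrt(12468 + (1359 + 3841))/s(-19) - 36863/(-23854) = sqrt(12468 + (1359 + 3841))/(6 - 19) - 36863/(-23854) = sqrt(12468 + 5200)/(-13) - 36863*(-1/23854) = sqrt(17668)*(-1/13) + 36863/23854 = (2*sqrt(4417))*(-1/13) + 36863/23854 = -2*sqrt(4417)/13 + 36863/23854 = 36863/23854 - 2*sqrt(4417)/13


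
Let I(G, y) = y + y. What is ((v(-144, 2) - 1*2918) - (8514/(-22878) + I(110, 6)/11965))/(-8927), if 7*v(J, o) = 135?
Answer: 308536177514/950302404835 ≈ 0.32467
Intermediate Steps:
I(G, y) = 2*y
v(J, o) = 135/7 (v(J, o) = (⅐)*135 = 135/7)
((v(-144, 2) - 1*2918) - (8514/(-22878) + I(110, 6)/11965))/(-8927) = ((135/7 - 1*2918) - (8514/(-22878) + (2*6)/11965))/(-8927) = ((135/7 - 2918) - (8514*(-1/22878) + 12*(1/11965)))*(-1/8927) = (-20291/7 - (-473/1271 + 12/11965))*(-1/8927) = (-20291/7 - 1*(-5644193/15207515))*(-1/8927) = (-20291/7 + 5644193/15207515)*(-1/8927) = -308536177514/106452605*(-1/8927) = 308536177514/950302404835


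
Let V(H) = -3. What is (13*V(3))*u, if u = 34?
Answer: -1326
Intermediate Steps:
(13*V(3))*u = (13*(-3))*34 = -39*34 = -1326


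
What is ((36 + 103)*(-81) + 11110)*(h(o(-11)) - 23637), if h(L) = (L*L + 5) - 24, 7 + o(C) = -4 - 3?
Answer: 3495540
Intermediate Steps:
o(C) = -14 (o(C) = -7 + (-4 - 3) = -7 - 7 = -14)
h(L) = -19 + L² (h(L) = (L² + 5) - 24 = (5 + L²) - 24 = -19 + L²)
((36 + 103)*(-81) + 11110)*(h(o(-11)) - 23637) = ((36 + 103)*(-81) + 11110)*((-19 + (-14)²) - 23637) = (139*(-81) + 11110)*((-19 + 196) - 23637) = (-11259 + 11110)*(177 - 23637) = -149*(-23460) = 3495540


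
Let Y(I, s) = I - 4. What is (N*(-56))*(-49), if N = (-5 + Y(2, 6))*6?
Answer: -115248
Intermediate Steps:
Y(I, s) = -4 + I
N = -42 (N = (-5 + (-4 + 2))*6 = (-5 - 2)*6 = -7*6 = -42)
(N*(-56))*(-49) = -42*(-56)*(-49) = 2352*(-49) = -115248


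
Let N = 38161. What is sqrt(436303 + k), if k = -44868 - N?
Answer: sqrt(353274) ≈ 594.37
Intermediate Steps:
k = -83029 (k = -44868 - 1*38161 = -44868 - 38161 = -83029)
sqrt(436303 + k) = sqrt(436303 - 83029) = sqrt(353274)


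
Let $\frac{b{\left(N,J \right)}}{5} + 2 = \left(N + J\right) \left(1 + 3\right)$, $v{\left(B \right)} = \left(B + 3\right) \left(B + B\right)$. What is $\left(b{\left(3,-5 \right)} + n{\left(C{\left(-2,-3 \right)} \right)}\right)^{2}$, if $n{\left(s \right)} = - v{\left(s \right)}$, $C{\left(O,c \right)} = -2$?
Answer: $2116$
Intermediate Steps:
$v{\left(B \right)} = 2 B \left(3 + B\right)$ ($v{\left(B \right)} = \left(3 + B\right) 2 B = 2 B \left(3 + B\right)$)
$b{\left(N,J \right)} = -10 + 20 J + 20 N$ ($b{\left(N,J \right)} = -10 + 5 \left(N + J\right) \left(1 + 3\right) = -10 + 5 \left(J + N\right) 4 = -10 + 5 \left(4 J + 4 N\right) = -10 + \left(20 J + 20 N\right) = -10 + 20 J + 20 N$)
$n{\left(s \right)} = - 2 s \left(3 + s\right)$
$\left(b{\left(3,-5 \right)} + n{\left(C{\left(-2,-3 \right)} \right)}\right)^{2} = \left(\left(-10 + 20 \left(-5\right) + 20 \cdot 3\right) - - 4 \left(3 - 2\right)\right)^{2} = \left(\left(-10 - 100 + 60\right) - \left(-4\right) 1\right)^{2} = \left(-50 + 4\right)^{2} = \left(-46\right)^{2} = 2116$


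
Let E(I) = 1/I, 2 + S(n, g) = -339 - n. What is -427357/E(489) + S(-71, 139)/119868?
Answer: -4174953953439/19978 ≈ -2.0898e+8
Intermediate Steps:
S(n, g) = -341 - n (S(n, g) = -2 + (-339 - n) = -341 - n)
-427357/E(489) + S(-71, 139)/119868 = -427357/(1/489) + (-341 - 1*(-71))/119868 = -427357/1/489 + (-341 + 71)*(1/119868) = -427357*489 - 270*1/119868 = -208977573 - 45/19978 = -4174953953439/19978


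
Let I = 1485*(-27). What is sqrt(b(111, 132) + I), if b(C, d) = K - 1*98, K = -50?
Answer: I*sqrt(40243) ≈ 200.61*I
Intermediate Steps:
b(C, d) = -148 (b(C, d) = -50 - 1*98 = -50 - 98 = -148)
I = -40095
sqrt(b(111, 132) + I) = sqrt(-148 - 40095) = sqrt(-40243) = I*sqrt(40243)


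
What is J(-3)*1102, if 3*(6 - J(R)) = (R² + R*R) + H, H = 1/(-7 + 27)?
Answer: -551/30 ≈ -18.367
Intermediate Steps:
H = 1/20 ≈ 0.050000
J(R) = 359/60 - 2*R²/3 (J(R) = 6 - ((R² + R*R) + 1/20)/3 = 6 - ((R² + R²) + 1/20)/3 = 6 - (2*R² + 1/20)/3 = 6 - (1/20 + 2*R²)/3 = 6 + (-1/60 - 2*R²/3) = 359/60 - 2*R²/3)
J(-3)*1102 = (359/60 - ⅔*(-3)²)*1102 = (359/60 - ⅔*9)*1102 = (359/60 - 6)*1102 = -1/60*1102 = -551/30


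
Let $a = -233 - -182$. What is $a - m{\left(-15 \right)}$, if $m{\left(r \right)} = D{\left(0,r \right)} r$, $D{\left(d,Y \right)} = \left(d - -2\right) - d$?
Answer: $-21$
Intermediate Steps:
$D{\left(d,Y \right)} = 2$ ($D{\left(d,Y \right)} = \left(d + 2\right) - d = \left(2 + d\right) - d = 2$)
$m{\left(r \right)} = 2 r$
$a = -51$ ($a = -233 + 182 = -51$)
$a - m{\left(-15 \right)} = -51 - 2 \left(-15\right) = -51 - -30 = -51 + 30 = -21$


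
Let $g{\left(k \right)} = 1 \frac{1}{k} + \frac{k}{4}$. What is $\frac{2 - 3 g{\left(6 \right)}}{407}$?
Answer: $- \frac{3}{407} \approx -0.007371$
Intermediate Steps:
$g{\left(k \right)} = \frac{1}{k} + \frac{k}{4}$ ($g{\left(k \right)} = \frac{1}{k} + k \frac{1}{4} = \frac{1}{k} + \frac{k}{4}$)
$\frac{2 - 3 g{\left(6 \right)}}{407} = \frac{2 - 3 \left(\frac{1}{6} + \frac{1}{4} \cdot 6\right)}{407} = \left(2 - 3 \left(\frac{1}{6} + \frac{3}{2}\right)\right) \frac{1}{407} = \left(2 - 5\right) \frac{1}{407} = \left(-3\right) \frac{1}{407} = - \frac{3}{407}$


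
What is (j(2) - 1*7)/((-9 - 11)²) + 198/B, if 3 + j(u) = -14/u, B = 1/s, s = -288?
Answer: -22809617/400 ≈ -57024.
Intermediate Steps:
B = -1/288 (B = 1/(-288) = -1/288 ≈ -0.0034722)
j(u) = -3 - 14/u
(j(2) - 1*7)/((-9 - 11)²) + 198/B = ((-3 - 14/2) - 1*7)/((-9 - 11)²) + 198/(-1/288) = ((-3 - 14*½) - 7)/((-20)²) + 198*(-288) = ((-3 - 7) - 7)/400 - 57024 = (-10 - 7)*(1/400) - 57024 = -17*1/400 - 57024 = -17/400 - 57024 = -22809617/400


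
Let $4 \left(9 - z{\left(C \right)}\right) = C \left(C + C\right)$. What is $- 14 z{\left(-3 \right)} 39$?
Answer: $-2457$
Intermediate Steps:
$z{\left(C \right)} = 9 - \frac{C^{2}}{2}$ ($z{\left(C \right)} = 9 - \frac{C \left(C + C\right)}{4} = 9 - \frac{C 2 C}{4} = 9 - \frac{2 C^{2}}{4} = 9 - \frac{C^{2}}{2}$)
$- 14 z{\left(-3 \right)} 39 = - 14 \left(9 - \frac{\left(-3\right)^{2}}{2}\right) 39 = - 14 \left(9 - \frac{9}{2}\right) 39 = \left(-14\right) \frac{9}{2} \cdot 39 = \left(-63\right) 39 = -2457$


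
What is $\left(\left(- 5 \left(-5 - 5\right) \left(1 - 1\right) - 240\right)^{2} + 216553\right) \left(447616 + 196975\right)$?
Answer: $176716556423$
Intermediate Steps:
$\left(\left(- 5 \left(-5 - 5\right) \left(1 - 1\right) - 240\right)^{2} + 216553\right) \left(447616 + 196975\right) = \left(\left(\left(-5\right) \left(-10\right) 0 - 240\right)^{2} + 216553\right) 644591 = \left(\left(50 \cdot 0 - 240\right)^{2} + 216553\right) 644591 = \left(\left(0 - 240\right)^{2} + 216553\right) 644591 = \left(\left(-240\right)^{2} + 216553\right) 644591 = \left(57600 + 216553\right) 644591 = 274153 \cdot 644591 = 176716556423$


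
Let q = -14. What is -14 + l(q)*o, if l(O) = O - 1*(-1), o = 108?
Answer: -1418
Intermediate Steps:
l(O) = 1 + O (l(O) = O + 1 = 1 + O)
-14 + l(q)*o = -14 + (1 - 14)*108 = -14 - 13*108 = -14 - 1404 = -1418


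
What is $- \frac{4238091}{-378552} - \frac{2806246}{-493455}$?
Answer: $\frac{1051205743399}{62266125720} \approx 16.882$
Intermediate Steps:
$- \frac{4238091}{-378552} - \frac{2806246}{-493455} = \left(-4238091\right) \left(- \frac{1}{378552}\right) - - \frac{2806246}{493455} = \frac{1412697}{126184} + \frac{2806246}{493455} = \frac{1051205743399}{62266125720}$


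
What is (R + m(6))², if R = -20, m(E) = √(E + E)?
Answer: 412 - 80*√3 ≈ 273.44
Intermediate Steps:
m(E) = √2*√E (m(E) = √(2*E) = √2*√E)
(R + m(6))² = (-20 + √2*√6)² = (-20 + 2*√3)²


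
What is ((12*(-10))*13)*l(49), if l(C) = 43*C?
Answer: -3286920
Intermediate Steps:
((12*(-10))*13)*l(49) = ((12*(-10))*13)*(43*49) = -120*13*2107 = -1560*2107 = -3286920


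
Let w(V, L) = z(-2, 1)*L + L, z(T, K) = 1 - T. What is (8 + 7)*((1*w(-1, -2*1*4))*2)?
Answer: -960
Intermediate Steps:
w(V, L) = 4*L (w(V, L) = (1 - 1*(-2))*L + L = (1 + 2)*L + L = 3*L + L = 4*L)
(8 + 7)*((1*w(-1, -2*1*4))*2) = (8 + 7)*((1*(4*(-2*1*4)))*2) = 15*((1*(4*(-2*4)))*2) = 15*((1*(4*(-8)))*2) = 15*((1*(-32))*2) = 15*(-32*2) = 15*(-64) = -960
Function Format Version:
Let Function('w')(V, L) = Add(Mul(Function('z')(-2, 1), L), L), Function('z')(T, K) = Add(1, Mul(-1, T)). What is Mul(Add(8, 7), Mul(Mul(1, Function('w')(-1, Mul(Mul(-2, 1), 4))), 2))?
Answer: -960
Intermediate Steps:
Function('w')(V, L) = Mul(4, L) (Function('w')(V, L) = Add(Mul(Add(1, Mul(-1, -2)), L), L) = Add(Mul(Add(1, 2), L), L) = Add(Mul(3, L), L) = Mul(4, L))
Mul(Add(8, 7), Mul(Mul(1, Function('w')(-1, Mul(Mul(-2, 1), 4))), 2)) = Mul(Add(8, 7), Mul(Mul(1, Mul(4, Mul(Mul(-2, 1), 4))), 2)) = Mul(15, Mul(Mul(1, Mul(4, Mul(-2, 4))), 2)) = Mul(15, Mul(Mul(1, Mul(4, -8)), 2)) = Mul(15, Mul(Mul(1, -32), 2)) = Mul(15, Mul(-32, 2)) = Mul(15, -64) = -960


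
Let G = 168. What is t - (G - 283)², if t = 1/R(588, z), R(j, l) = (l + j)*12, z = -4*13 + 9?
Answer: -86491499/6540 ≈ -13225.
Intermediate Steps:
z = -43 (z = -52 + 9 = -43)
R(j, l) = 12*j + 12*l (R(j, l) = (j + l)*12 = 12*j + 12*l)
t = 1/6540 (t = 1/(12*588 + 12*(-43)) = 1/(7056 - 516) = 1/6540 ≈ 0.00015291)
t - (G - 283)² = 1/6540 - (168 - 283)² = 1/6540 - 1*(-115)² = 1/6540 - 1*13225 = 1/6540 - 13225 = -86491499/6540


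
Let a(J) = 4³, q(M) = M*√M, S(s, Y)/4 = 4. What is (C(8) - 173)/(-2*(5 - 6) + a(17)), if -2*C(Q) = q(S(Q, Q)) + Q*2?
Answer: -71/22 ≈ -3.2273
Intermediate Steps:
S(s, Y) = 16 (S(s, Y) = 4*4 = 16)
q(M) = M^(3/2)
a(J) = 64
C(Q) = -32 - Q (C(Q) = -(16^(3/2) + Q*2)/2 = -(64 + 2*Q)/2 = -32 - Q)
(C(8) - 173)/(-2*(5 - 6) + a(17)) = ((-32 - 1*8) - 173)/(-2*(5 - 6) + 64) = ((-32 - 8) - 173)/(-2*(-1) + 64) = (-40 - 173)/(2 + 64) = -213/66 = -213*1/66 = -71/22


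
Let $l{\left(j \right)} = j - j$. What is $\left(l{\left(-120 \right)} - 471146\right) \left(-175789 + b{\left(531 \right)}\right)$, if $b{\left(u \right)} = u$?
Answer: $82572105668$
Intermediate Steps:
$l{\left(j \right)} = 0$
$\left(l{\left(-120 \right)} - 471146\right) \left(-175789 + b{\left(531 \right)}\right) = \left(0 - 471146\right) \left(-175789 + 531\right) = \left(-471146\right) \left(-175258\right) = 82572105668$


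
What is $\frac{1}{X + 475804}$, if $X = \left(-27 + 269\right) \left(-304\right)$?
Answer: $\frac{1}{402236} \approx 2.4861 \cdot 10^{-6}$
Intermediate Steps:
$X = -73568$ ($X = 242 \left(-304\right) = -73568$)
$\frac{1}{X + 475804} = \frac{1}{-73568 + 475804} = \frac{1}{402236}$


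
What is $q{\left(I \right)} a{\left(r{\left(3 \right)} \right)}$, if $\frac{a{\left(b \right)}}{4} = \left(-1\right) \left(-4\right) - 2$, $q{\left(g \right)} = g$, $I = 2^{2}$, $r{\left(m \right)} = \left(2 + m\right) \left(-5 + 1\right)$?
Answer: $32$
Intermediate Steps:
$r{\left(m \right)} = -8 - 4 m$ ($r{\left(m \right)} = \left(2 + m\right) \left(-4\right) = -8 - 4 m$)
$I = 4$
$a{\left(b \right)} = 8$ ($a{\left(b \right)} = 4 \left(\left(-1\right) \left(-4\right) - 2\right) = 4 \left(4 - 2\right) = 4 \cdot 2 = 8$)
$q{\left(I \right)} a{\left(r{\left(3 \right)} \right)} = 4 \cdot 8 = 32$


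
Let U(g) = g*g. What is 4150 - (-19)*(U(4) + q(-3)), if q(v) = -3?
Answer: 4397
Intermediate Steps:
U(g) = g²
4150 - (-19)*(U(4) + q(-3)) = 4150 - (-19)*(4² - 3) = 4150 - (-19)*(16 - 3) = 4150 - (-19)*13 = 4150 - 1*(-247) = 4150 + 247 = 4397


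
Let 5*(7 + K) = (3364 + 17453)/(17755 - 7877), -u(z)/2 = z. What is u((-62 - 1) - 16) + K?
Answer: 7478707/49390 ≈ 151.42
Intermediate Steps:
u(z) = -2*z
K = -324913/49390 (K = -7 + ((3364 + 17453)/(17755 - 7877))/5 = -7 + (20817/9878)/5 = -7 + (20817*(1/9878))/5 = -7 + (1/5)*(20817/9878) = -7 + 20817/49390 = -324913/49390 ≈ -6.5785)
u((-62 - 1) - 16) + K = -2*((-62 - 1) - 16) - 324913/49390 = -2*(-63 - 16) - 324913/49390 = -2*(-79) - 324913/49390 = 158 - 324913/49390 = 7478707/49390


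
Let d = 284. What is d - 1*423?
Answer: -139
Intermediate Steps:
d - 1*423 = 284 - 1*423 = 284 - 423 = -139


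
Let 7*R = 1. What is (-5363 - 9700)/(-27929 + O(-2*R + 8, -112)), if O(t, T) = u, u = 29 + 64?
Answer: 15063/27836 ≈ 0.54113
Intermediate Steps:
R = ⅐ (R = (⅐)*1 = ⅐ ≈ 0.14286)
u = 93
O(t, T) = 93
(-5363 - 9700)/(-27929 + O(-2*R + 8, -112)) = (-5363 - 9700)/(-27929 + 93) = -15063/(-27836) = -15063*(-1/27836) = 15063/27836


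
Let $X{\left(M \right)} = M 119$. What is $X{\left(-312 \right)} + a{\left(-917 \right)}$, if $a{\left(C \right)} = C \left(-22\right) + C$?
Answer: $-17871$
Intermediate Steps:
$a{\left(C \right)} = - 21 C$ ($a{\left(C \right)} = - 22 C + C = - 21 C$)
$X{\left(M \right)} = 119 M$
$X{\left(-312 \right)} + a{\left(-917 \right)} = 119 \left(-312\right) - -19257 = -37128 + 19257 = -17871$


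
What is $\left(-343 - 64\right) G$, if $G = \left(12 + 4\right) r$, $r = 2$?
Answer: $-13024$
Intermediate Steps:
$G = 32$ ($G = \left(12 + 4\right) 2 = 16 \cdot 2 = 32$)
$\left(-343 - 64\right) G = \left(-343 - 64\right) 32 = \left(-407\right) 32 = -13024$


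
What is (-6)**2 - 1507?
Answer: -1471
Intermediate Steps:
(-6)**2 - 1507 = 36 - 1507 = -1471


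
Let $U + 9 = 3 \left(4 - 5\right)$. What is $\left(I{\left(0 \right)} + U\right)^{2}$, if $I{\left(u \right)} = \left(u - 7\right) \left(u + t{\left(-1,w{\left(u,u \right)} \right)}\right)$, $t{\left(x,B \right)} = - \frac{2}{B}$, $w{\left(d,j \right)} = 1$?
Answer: $4$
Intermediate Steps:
$U = -12$ ($U = -9 + 3 \left(4 - 5\right) = -9 + 3 \left(-1\right) = -9 - 3 = -12$)
$I{\left(u \right)} = \left(-7 + u\right) \left(-2 + u\right)$ ($I{\left(u \right)} = \left(u - 7\right) \left(u - \frac{2}{1}\right) = \left(-7 + u\right) \left(u - 2\right) = \left(-7 + u\right) \left(-2 + u\right)$)
$\left(I{\left(0 \right)} + U\right)^{2} = \left(\left(14 + 0^{2} - 0\right) - 12\right)^{2} = \left(\left(14 + 0 + 0\right) - 12\right)^{2} = \left(14 - 12\right)^{2} = 2^{2} = 4$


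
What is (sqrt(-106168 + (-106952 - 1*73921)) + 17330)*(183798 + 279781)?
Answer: 8033824070 + 463579*I*sqrt(287041) ≈ 8.0338e+9 + 2.4837e+8*I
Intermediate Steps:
(sqrt(-106168 + (-106952 - 1*73921)) + 17330)*(183798 + 279781) = (sqrt(-106168 + (-106952 - 73921)) + 17330)*463579 = (sqrt(-106168 - 180873) + 17330)*463579 = (sqrt(-287041) + 17330)*463579 = (I*sqrt(287041) + 17330)*463579 = (17330 + I*sqrt(287041))*463579 = 8033824070 + 463579*I*sqrt(287041)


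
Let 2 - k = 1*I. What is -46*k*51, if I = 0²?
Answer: -4692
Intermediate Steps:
I = 0
k = 2 (k = 2 - 0 = 2 - 1*0 = 2 + 0 = 2)
-46*k*51 = -46*2*51 = -92*51 = -4692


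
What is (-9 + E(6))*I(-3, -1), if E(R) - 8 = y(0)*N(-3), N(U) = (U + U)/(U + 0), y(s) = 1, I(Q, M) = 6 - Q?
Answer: 9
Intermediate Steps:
N(U) = 2 (N(U) = (2*U)/U = 2)
E(R) = 10 (E(R) = 8 + 1*2 = 8 + 2 = 10)
(-9 + E(6))*I(-3, -1) = (-9 + 10)*(6 - 1*(-3)) = 1*(6 + 3) = 1*9 = 9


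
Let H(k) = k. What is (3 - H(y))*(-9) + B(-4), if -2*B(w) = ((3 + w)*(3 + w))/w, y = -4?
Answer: -503/8 ≈ -62.875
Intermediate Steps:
B(w) = -(3 + w)²/(2*w) (B(w) = -(3 + w)*(3 + w)/(2*w) = -(3 + w)²/(2*w))
(3 - H(y))*(-9) + B(-4) = (3 - 1*(-4))*(-9) - ½*(3 - 4)²/(-4) = (3 + 4)*(-9) - ½*(-¼)*(-1)² = 7*(-9) - ½*(-¼)*1 = -63 + ⅛ = -503/8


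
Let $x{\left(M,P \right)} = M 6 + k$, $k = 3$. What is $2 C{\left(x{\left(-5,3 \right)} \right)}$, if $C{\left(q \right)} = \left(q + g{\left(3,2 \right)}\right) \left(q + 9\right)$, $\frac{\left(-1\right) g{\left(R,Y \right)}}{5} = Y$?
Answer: $1332$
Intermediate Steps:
$x{\left(M,P \right)} = 3 + 6 M$ ($x{\left(M,P \right)} = M 6 + 3 = 6 M + 3 = 3 + 6 M$)
$g{\left(R,Y \right)} = - 5 Y$
$C{\left(q \right)} = \left(-10 + q\right) \left(9 + q\right)$ ($C{\left(q \right)} = \left(q - 10\right) \left(q + 9\right) = \left(q - 10\right) \left(9 + q\right) = \left(-10 + q\right) \left(9 + q\right)$)
$2 C{\left(x{\left(-5,3 \right)} \right)} = 2 \left(-90 + \left(3 + 6 \left(-5\right)\right)^{2} - \left(3 + 6 \left(-5\right)\right)\right) = 2 \left(-90 + \left(3 - 30\right)^{2} - \left(3 - 30\right)\right) = 2 \left(-90 + \left(-27\right)^{2} - -27\right) = 2 \left(-90 + 729 + 27\right) = 2 \cdot 666 = 1332$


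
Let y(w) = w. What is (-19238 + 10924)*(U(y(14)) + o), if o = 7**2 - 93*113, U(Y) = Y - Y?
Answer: 86964440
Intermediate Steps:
U(Y) = 0
o = -10460 (o = 49 - 10509 = -10460)
(-19238 + 10924)*(U(y(14)) + o) = (-19238 + 10924)*(0 - 10460) = -8314*(-10460) = 86964440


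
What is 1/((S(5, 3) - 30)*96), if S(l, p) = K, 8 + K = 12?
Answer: -1/2496 ≈ -0.00040064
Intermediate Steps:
K = 4 (K = -8 + 12 = 4)
S(l, p) = 4
1/((S(5, 3) - 30)*96) = 1/((4 - 30)*96) = 1/(-26*96) = 1/(-2496) = -1/2496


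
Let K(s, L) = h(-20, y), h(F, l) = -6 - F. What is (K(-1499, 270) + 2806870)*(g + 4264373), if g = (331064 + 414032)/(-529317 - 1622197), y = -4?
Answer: 12876380311273084692/1075757 ≈ 1.1970e+13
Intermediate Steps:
K(s, L) = 14 (K(s, L) = -6 - 1*(-20) = -6 + 20 = 14)
g = -372548/1075757 (g = 745096/(-2151514) = 745096*(-1/2151514) = -372548/1075757 ≈ -0.34631)
(K(-1499, 270) + 2806870)*(g + 4264373) = (14 + 2806870)*(-372548/1075757 + 4264373) = 2806884*(4587428732813/1075757) = 12876380311273084692/1075757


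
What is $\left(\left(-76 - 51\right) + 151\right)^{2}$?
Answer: $576$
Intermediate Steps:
$\left(\left(-76 - 51\right) + 151\right)^{2} = \left(-127 + 151\right)^{2} = 24^{2} = 576$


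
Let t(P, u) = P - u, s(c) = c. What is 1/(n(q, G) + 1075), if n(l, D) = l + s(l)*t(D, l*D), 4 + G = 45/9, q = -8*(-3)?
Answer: 1/547 ≈ 0.0018282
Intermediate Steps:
q = 24
G = 1 (G = -4 + 45/9 = -4 + 45*(⅑) = -4 + 5 = 1)
n(l, D) = l + l*(D - D*l) (n(l, D) = l + l*(D - l*D) = l + l*(D - D*l))
1/(n(q, G) + 1075) = 1/(24*(1 - 1*1*(-1 + 24)) + 1075) = 1/(24*(1 - 1*1*23) + 1075) = 1/(24*(1 - 23) + 1075) = 1/(24*(-22) + 1075) = 1/(-528 + 1075) = 1/547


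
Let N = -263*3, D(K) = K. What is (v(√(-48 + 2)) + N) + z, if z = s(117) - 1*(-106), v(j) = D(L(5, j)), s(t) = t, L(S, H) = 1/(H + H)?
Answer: -566 - I*√46/92 ≈ -566.0 - 0.073721*I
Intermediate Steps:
L(S, H) = 1/(2*H)
v(j) = 1/(2*j)
N = -789
z = 223 (z = 117 - 1*(-106) = 117 + 106 = 223)
(v(√(-48 + 2)) + N) + z = (1/(2*(√(-48 + 2))) - 789) + 223 = (1/(2*(√(-46))) - 789) + 223 = (1/(2*((I*√46))) - 789) + 223 = ((-I*√46/46)/2 - 789) + 223 = (-I*√46/92 - 789) + 223 = (-789 - I*√46/92) + 223 = -566 - I*√46/92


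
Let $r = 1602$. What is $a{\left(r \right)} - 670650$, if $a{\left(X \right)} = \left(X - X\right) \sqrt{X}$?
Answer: $-670650$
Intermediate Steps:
$a{\left(X \right)} = 0$ ($a{\left(X \right)} = 0 \sqrt{X} = 0$)
$a{\left(r \right)} - 670650 = 0 - 670650 = -670650$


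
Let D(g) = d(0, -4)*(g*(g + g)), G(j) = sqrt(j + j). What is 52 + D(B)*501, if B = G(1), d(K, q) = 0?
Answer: 52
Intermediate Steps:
G(j) = sqrt(2)*sqrt(j) (G(j) = sqrt(2*j) = sqrt(2)*sqrt(j))
B = sqrt(2) (B = sqrt(2)*sqrt(1) = sqrt(2)*1 = sqrt(2) ≈ 1.4142)
D(g) = 0 (D(g) = 0*(g*(g + g)) = 0*(g*(2*g)) = 0*(2*g**2) = 0)
52 + D(B)*501 = 52 + 0*501 = 52 + 0 = 52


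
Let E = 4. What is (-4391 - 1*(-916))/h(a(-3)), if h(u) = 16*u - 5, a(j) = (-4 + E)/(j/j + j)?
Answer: 695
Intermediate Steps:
a(j) = 0 (a(j) = (-4 + 4)/(j/j + j) = 0/(1 + j) = 0)
h(u) = -5 + 16*u
(-4391 - 1*(-916))/h(a(-3)) = (-4391 - 1*(-916))/(-5 + 16*0) = (-4391 + 916)/(-5 + 0) = -3475/(-5) = -3475*(-⅕) = 695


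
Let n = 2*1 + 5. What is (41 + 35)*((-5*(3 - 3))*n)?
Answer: 0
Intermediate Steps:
n = 7 (n = 2 + 5 = 7)
(41 + 35)*((-5*(3 - 3))*n) = (41 + 35)*(-5*(3 - 3)*7) = 76*(-5*0*7) = 76*(0*7) = 76*0 = 0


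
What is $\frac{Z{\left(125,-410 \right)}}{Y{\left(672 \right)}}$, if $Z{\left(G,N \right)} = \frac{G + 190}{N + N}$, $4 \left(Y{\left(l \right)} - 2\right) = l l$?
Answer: $- \frac{63}{18515272} \approx -3.4026 \cdot 10^{-6}$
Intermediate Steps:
$Y{\left(l \right)} = 2 + \frac{l^{2}}{4}$ ($Y{\left(l \right)} = 2 + \frac{l l}{4} = 2 + \frac{l^{2}}{4}$)
$Z{\left(G,N \right)} = \frac{190 + G}{2 N}$
$\frac{Z{\left(125,-410 \right)}}{Y{\left(672 \right)}} = \frac{\frac{1}{2} \frac{1}{-410} \left(190 + 125\right)}{2 + \frac{672^{2}}{4}} = \frac{\frac{1}{2} \left(- \frac{1}{410}\right) 315}{2 + \frac{1}{4} \cdot 451584} = - \frac{63}{164 \left(2 + 112896\right)} = - \frac{63}{164 \cdot 112898} = \left(- \frac{63}{164}\right) \frac{1}{112898} = - \frac{63}{18515272}$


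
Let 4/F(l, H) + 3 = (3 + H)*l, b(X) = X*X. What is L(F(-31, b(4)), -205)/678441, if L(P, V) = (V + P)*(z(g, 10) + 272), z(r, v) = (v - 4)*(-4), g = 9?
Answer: -1881142/25102317 ≈ -0.074939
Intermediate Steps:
z(r, v) = 16 - 4*v (z(r, v) = (-4 + v)*(-4) = 16 - 4*v)
b(X) = X²
F(l, H) = 4/(-3 + l*(3 + H)) (F(l, H) = 4/(-3 + (3 + H)*l) = 4/(-3 + l*(3 + H)))
L(P, V) = 248*P + 248*V (L(P, V) = (V + P)*((16 - 4*10) + 272) = (P + V)*((16 - 40) + 272) = (P + V)*(-24 + 272) = (P + V)*248 = 248*P + 248*V)
L(F(-31, b(4)), -205)/678441 = (248*(4/(-3 + 3*(-31) + 4²*(-31))) + 248*(-205))/678441 = (248*(4/(-3 - 93 + 16*(-31))) - 50840)*(1/678441) = (248*(4/(-3 - 93 - 496)) - 50840)*(1/678441) = (248*(4/(-592)) - 50840)*(1/678441) = (248*(4*(-1/592)) - 50840)*(1/678441) = (248*(-1/148) - 50840)*(1/678441) = (-62/37 - 50840)*(1/678441) = -1881142/37*1/678441 = -1881142/25102317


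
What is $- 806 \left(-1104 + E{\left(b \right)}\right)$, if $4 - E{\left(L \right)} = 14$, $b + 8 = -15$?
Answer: $897884$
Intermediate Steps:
$b = -23$ ($b = -8 - 15 = -23$)
$E{\left(L \right)} = -10$ ($E{\left(L \right)} = 4 - 14 = -10$)
$- 806 \left(-1104 + E{\left(b \right)}\right) = - 806 \left(-1104 - 10\right) = \left(-806\right) \left(-1114\right) = 897884$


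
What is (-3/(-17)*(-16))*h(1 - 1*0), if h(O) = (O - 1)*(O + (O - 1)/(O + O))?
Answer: 0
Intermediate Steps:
h(O) = (-1 + O)*(O + (-1 + O)/(2*O)) (h(O) = (-1 + O)*(O + (-1 + O)/((2*O))) = (-1 + O)*(O + (-1 + O)*(1/(2*O))) = (-1 + O)*(O + (-1 + O)/(2*O)))
(-3/(-17)*(-16))*h(1 - 1*0) = (-3/(-17)*(-16))*(-1 + (1 - 1*0)**2 + 1/(2*(1 - 1*0)) - (1 - 1*0)/2) = (-3*(-1/17)*(-16))*(-1 + (1 + 0)**2 + 1/(2*(1 + 0)) - (1 + 0)/2) = ((3/17)*(-16))*(-1 + 1**2 + (1/2)/1 - 1/2*1) = -48*(-1 + 1 + (1/2)*1 - 1/2)/17 = -48*(-1 + 1 + 1/2 - 1/2)/17 = -48/17*0 = 0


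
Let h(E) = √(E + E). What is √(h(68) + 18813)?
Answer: √(18813 + 2*√34) ≈ 137.20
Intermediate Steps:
h(E) = √2*√E (h(E) = √(2*E) = √2*√E)
√(h(68) + 18813) = √(√2*√68 + 18813) = √(√2*(2*√17) + 18813) = √(2*√34 + 18813) = √(18813 + 2*√34)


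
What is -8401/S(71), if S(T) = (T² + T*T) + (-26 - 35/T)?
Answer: -596471/713941 ≈ -0.83546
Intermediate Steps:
S(T) = -26 - 35/T + 2*T² (S(T) = (T² + T²) + (-26 - 35/T) = 2*T² + (-26 - 35/T) = -26 - 35/T + 2*T²)
-8401/S(71) = -8401/(-26 - 35/71 + 2*71²) = -8401/(-26 - 35*1/71 + 2*5041) = -8401/(-26 - 35/71 + 10082) = -8401/713941/71 = -8401*71/713941 = -596471/713941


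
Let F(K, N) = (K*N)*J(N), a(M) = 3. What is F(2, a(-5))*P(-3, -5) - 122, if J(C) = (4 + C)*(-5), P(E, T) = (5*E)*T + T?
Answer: -14822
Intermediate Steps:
P(E, T) = T + 5*E*T (P(E, T) = 5*E*T + T = T + 5*E*T)
J(C) = -20 - 5*C
F(K, N) = K*N*(-20 - 5*N) (F(K, N) = (K*N)*(-20 - 5*N) = K*N*(-20 - 5*N))
F(2, a(-5))*P(-3, -5) - 122 = (-5*2*3*(4 + 3))*(-5*(1 + 5*(-3))) - 122 = (-5*2*3*7)*(-5*(1 - 15)) - 122 = -(-1050)*(-14) - 122 = -210*70 - 122 = -14700 - 122 = -14822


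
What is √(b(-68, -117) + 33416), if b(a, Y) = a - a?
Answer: 2*√8354 ≈ 182.80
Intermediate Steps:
b(a, Y) = 0
√(b(-68, -117) + 33416) = √(0 + 33416) = √33416 = 2*√8354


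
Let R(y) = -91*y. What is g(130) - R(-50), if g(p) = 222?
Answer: -4328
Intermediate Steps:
g(130) - R(-50) = 222 - (-91)*(-50) = 222 - 1*4550 = 222 - 4550 = -4328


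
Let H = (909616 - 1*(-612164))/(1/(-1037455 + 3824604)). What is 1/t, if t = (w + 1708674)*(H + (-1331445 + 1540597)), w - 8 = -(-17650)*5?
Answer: 1/7621557365335106704 ≈ 1.3121e-19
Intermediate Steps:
H = 4241427605220 (H = (909616 + 612164)/(1/2787149) = 1521780/(1/2787149) = 1521780*2787149 = 4241427605220)
w = 88258 (w = 8 - (-17650)*5 = 8 - 8825*(-10) = 8 + 88250 = 88258)
t = 7621557365335106704 (t = (88258 + 1708674)*(4241427605220 + (-1331445 + 1540597)) = 1796932*(4241427605220 + 209152) = 1796932*4241427814372 = 7621557365335106704)
1/t = 1/7621557365335106704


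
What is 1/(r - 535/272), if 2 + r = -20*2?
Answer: -272/11959 ≈ -0.022744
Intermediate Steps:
r = -42 (r = -2 - 20*2 = -2 - 40 = -42)
1/(r - 535/272) = 1/(-42 - 535/272) = 1/(-11959/272) = -272/11959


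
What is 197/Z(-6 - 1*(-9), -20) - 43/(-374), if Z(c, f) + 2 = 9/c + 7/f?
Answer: 1474119/4862 ≈ 303.19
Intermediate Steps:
Z(c, f) = -2 + 7/f + 9/c (Z(c, f) = -2 + (9/c + 7/f) = -2 + (7/f + 9/c) = -2 + 7/f + 9/c)
197/Z(-6 - 1*(-9), -20) - 43/(-374) = 197/(-2 + 7/(-20) + 9/(-6 - 1*(-9))) - 43/(-374) = 197/(-2 + 7*(-1/20) + 9/(-6 + 9)) - 43*(-1/374) = 197/(-2 - 7/20 + 9/3) + 43/374 = 197/(-2 - 7/20 + 9*(1/3)) + 43/374 = 197/(-2 - 7/20 + 3) + 43/374 = 197/(13/20) + 43/374 = 197*(20/13) + 43/374 = 3940/13 + 43/374 = 1474119/4862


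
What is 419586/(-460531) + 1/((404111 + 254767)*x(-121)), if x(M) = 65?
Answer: -17969638532489/19723193374170 ≈ -0.91109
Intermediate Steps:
419586/(-460531) + 1/((404111 + 254767)*x(-121)) = 419586/(-460531) + 1/((404111 + 254767)*65) = 419586*(-1/460531) + (1/65)/658878 = -419586/460531 + (1/658878)*(1/65) = -419586/460531 + 1/42827070 = -17969638532489/19723193374170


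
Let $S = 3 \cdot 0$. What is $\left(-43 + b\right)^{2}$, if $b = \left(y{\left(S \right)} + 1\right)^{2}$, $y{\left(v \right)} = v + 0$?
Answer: $1764$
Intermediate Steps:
$S = 0$
$y{\left(v \right)} = v$
$b = 1$ ($b = \left(0 + 1\right)^{2} = 1^{2} = 1$)
$\left(-43 + b\right)^{2} = \left(-43 + 1\right)^{2} = \left(-42\right)^{2} = 1764$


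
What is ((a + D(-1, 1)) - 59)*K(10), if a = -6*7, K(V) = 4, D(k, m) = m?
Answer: -400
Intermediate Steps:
a = -42
((a + D(-1, 1)) - 59)*K(10) = ((-42 + 1) - 59)*4 = (-41 - 59)*4 = -100*4 = -400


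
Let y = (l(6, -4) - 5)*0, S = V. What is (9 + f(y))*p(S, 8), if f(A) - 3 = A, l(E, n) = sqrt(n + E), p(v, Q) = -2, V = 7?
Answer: -24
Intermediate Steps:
S = 7
l(E, n) = sqrt(E + n)
y = 0 (y = (sqrt(6 - 4) - 5)*0 = (sqrt(2) - 5)*0 = (-5 + sqrt(2))*0 = 0)
f(A) = 3 + A
(9 + f(y))*p(S, 8) = (9 + (3 + 0))*(-2) = (9 + 3)*(-2) = 12*(-2) = -24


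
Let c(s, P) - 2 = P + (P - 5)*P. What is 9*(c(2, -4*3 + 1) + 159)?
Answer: 2934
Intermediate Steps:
c(s, P) = 2 + P + P*(-5 + P) (c(s, P) = 2 + (P + (P - 5)*P) = 2 + (P + (-5 + P)*P) = 2 + (P + P*(-5 + P)) = 2 + P + P*(-5 + P))
9*(c(2, -4*3 + 1) + 159) = 9*((2 + (-4*3 + 1)**2 - 4*(-4*3 + 1)) + 159) = 9*((2 + (-12 + 1)**2 - 4*(-12 + 1)) + 159) = 9*((2 + (-11)**2 - 4*(-11)) + 159) = 9*((2 + 121 + 44) + 159) = 9*(167 + 159) = 9*326 = 2934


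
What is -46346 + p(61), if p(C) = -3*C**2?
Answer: -57509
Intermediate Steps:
-46346 + p(61) = -46346 - 3*61**2 = -46346 - 3*3721 = -46346 - 11163 = -57509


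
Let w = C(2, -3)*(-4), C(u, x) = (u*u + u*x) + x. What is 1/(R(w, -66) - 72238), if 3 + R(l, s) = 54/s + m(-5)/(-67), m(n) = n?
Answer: -737/53242165 ≈ -1.3842e-5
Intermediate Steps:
C(u, x) = x + u² + u*x (C(u, x) = (u² + u*x) + x = x + u² + u*x)
w = 20 (w = (-3 + 2² + 2*(-3))*(-4) = (-3 + 4 - 6)*(-4) = -5*(-4) = 20)
R(l, s) = -196/67 + 54/s (R(l, s) = -3 + (54/s - 5/(-67)) = -3 + (54/s - 5*(-1/67)) = -3 + (54/s + 5/67) = -3 + (5/67 + 54/s) = -196/67 + 54/s)
1/(R(w, -66) - 72238) = 1/((-196/67 + 54/(-66)) - 72238) = 1/((-196/67 + 54*(-1/66)) - 72238) = 1/((-196/67 - 9/11) - 72238) = 1/(-2759/737 - 72238) = 1/(-53242165/737) = -737/53242165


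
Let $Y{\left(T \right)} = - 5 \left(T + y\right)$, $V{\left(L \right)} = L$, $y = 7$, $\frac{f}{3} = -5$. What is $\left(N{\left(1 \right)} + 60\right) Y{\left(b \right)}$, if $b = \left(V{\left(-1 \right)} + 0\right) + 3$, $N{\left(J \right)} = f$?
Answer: $-2025$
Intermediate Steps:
$f = -15$ ($f = 3 \left(-5\right) = -15$)
$N{\left(J \right)} = -15$
$b = 2$ ($b = \left(-1 + 0\right) + 3 = -1 + 3 = 2$)
$Y{\left(T \right)} = -35 - 5 T$ ($Y{\left(T \right)} = - 5 \left(T + 7\right) = - 5 \left(7 + T\right) = -35 - 5 T$)
$\left(N{\left(1 \right)} + 60\right) Y{\left(b \right)} = \left(-15 + 60\right) \left(-35 - 10\right) = 45 \left(-35 - 10\right) = 45 \left(-45\right) = -2025$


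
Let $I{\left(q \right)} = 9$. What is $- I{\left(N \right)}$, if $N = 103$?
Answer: $-9$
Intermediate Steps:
$- I{\left(N \right)} = \left(-1\right) 9 = -9$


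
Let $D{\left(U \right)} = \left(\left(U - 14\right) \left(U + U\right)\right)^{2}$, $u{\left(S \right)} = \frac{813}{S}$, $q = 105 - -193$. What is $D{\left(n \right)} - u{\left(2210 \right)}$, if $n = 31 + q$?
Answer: $\frac{94943484908187}{2210} \approx 4.2961 \cdot 10^{10}$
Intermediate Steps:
$q = 298$ ($q = 105 + 193 = 298$)
$n = 329$ ($n = 31 + 298 = 329$)
$D{\left(U \right)} = 4 U^{2} \left(-14 + U\right)^{2}$ ($D{\left(U \right)} = \left(\left(-14 + U\right) 2 U\right)^{2} = \left(2 U \left(-14 + U\right)\right)^{2} = 4 U^{2} \left(-14 + U\right)^{2}$)
$D{\left(n \right)} - u{\left(2210 \right)} = 4 \cdot 329^{2} \left(-14 + 329\right)^{2} - \frac{813}{2210} = 4 \cdot 108241 \cdot 315^{2} - 813 \cdot \frac{1}{2210} = 4 \cdot 108241 \cdot 99225 - \frac{813}{2210} = 42960852900 - \frac{813}{2210} = \frac{94943484908187}{2210}$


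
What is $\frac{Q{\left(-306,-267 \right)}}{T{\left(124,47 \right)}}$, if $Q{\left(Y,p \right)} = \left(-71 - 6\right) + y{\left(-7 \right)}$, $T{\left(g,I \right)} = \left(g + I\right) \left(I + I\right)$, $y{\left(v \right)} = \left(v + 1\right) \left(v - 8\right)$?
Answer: $\frac{13}{16074} \approx 0.00080876$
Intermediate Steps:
$y{\left(v \right)} = \left(1 + v\right) \left(-8 + v\right)$
$T{\left(g,I \right)} = 2 I \left(I + g\right)$ ($T{\left(g,I \right)} = \left(I + g\right) 2 I = 2 I \left(I + g\right)$)
$Q{\left(Y,p \right)} = 13$ ($Q{\left(Y,p \right)} = \left(-71 - 6\right) - \left(-41 - 49\right) = -77 + \left(-8 + 49 + 49\right) = -77 + 90 = 13$)
$\frac{Q{\left(-306,-267 \right)}}{T{\left(124,47 \right)}} = \frac{13}{2 \cdot 47 \left(47 + 124\right)} = \frac{13}{2 \cdot 47 \cdot 171} = \frac{13}{16074}$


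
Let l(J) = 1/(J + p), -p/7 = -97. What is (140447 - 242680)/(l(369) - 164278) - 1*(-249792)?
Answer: 43005132914840/172163343 ≈ 2.4979e+5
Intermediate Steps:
p = 679 (p = -7*(-97) = 679)
l(J) = 1/(679 + J) (l(J) = 1/(J + 679) = 1/(679 + J))
(140447 - 242680)/(l(369) - 164278) - 1*(-249792) = (140447 - 242680)/(1/(679 + 369) - 164278) - 1*(-249792) = -102233/(1/1048 - 164278) + 249792 = -102233/(-172163343/1048) + 249792 = -102233*(-1048/172163343) + 249792 = 107140184/172163343 + 249792 = 43005132914840/172163343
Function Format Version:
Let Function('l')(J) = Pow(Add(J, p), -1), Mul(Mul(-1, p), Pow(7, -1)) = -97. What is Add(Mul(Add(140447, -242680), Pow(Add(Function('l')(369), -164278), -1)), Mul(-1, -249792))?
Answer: Rational(43005132914840, 172163343) ≈ 2.4979e+5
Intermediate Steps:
p = 679 (p = Mul(-7, -97) = 679)
Function('l')(J) = Pow(Add(679, J), -1) (Function('l')(J) = Pow(Add(J, 679), -1) = Pow(Add(679, J), -1))
Add(Mul(Add(140447, -242680), Pow(Add(Function('l')(369), -164278), -1)), Mul(-1, -249792)) = Add(Mul(Add(140447, -242680), Pow(Add(Pow(Add(679, 369), -1), -164278), -1)), Mul(-1, -249792)) = Add(Mul(-102233, Pow(Add(Pow(1048, -1), -164278), -1)), 249792) = Add(Mul(-102233, Pow(Add(Rational(1, 1048), -164278), -1)), 249792) = Add(Mul(-102233, Pow(Rational(-172163343, 1048), -1)), 249792) = Add(Mul(-102233, Rational(-1048, 172163343)), 249792) = Add(Rational(107140184, 172163343), 249792) = Rational(43005132914840, 172163343)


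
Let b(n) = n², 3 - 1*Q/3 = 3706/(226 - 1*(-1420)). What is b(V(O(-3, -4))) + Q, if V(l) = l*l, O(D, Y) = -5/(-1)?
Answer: 516223/823 ≈ 627.25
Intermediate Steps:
O(D, Y) = 5 (O(D, Y) = -5*(-1) = 5)
V(l) = l²
Q = 1848/823 (Q = 9 - 11118/(226 - 1*(-1420)) = 9 - 11118/(226 + 1420) = 9 - 11118/1646 = 9 - 3*1853/823 = 9 - 5559/823 = 1848/823 ≈ 2.2454)
b(V(O(-3, -4))) + Q = (5²)² + 1848/823 = 25² + 1848/823 = 625 + 1848/823 = 516223/823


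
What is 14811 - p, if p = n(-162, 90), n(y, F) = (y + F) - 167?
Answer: 15050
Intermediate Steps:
n(y, F) = -167 + F + y (n(y, F) = (F + y) - 167 = -167 + F + y)
p = -239 (p = -167 + 90 - 162 = -239)
14811 - p = 14811 - 1*(-239) = 14811 + 239 = 15050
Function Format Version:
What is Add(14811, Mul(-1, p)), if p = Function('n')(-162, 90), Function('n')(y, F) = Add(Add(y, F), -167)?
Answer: 15050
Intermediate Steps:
Function('n')(y, F) = Add(-167, F, y) (Function('n')(y, F) = Add(Add(F, y), -167) = Add(-167, F, y))
p = -239 (p = Add(-167, 90, -162) = -239)
Add(14811, Mul(-1, p)) = Add(14811, Mul(-1, -239)) = Add(14811, 239) = 15050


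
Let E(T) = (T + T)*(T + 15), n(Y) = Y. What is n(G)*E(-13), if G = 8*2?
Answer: -832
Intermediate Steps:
G = 16
E(T) = 2*T*(15 + T) (E(T) = (2*T)*(15 + T) = 2*T*(15 + T))
n(G)*E(-13) = 16*(2*(-13)*(15 - 13)) = 16*(2*(-13)*2) = 16*(-52) = -832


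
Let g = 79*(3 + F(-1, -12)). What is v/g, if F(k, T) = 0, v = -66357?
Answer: -22119/79 ≈ -279.99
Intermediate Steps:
g = 237 (g = 79*(3 + 0) = 79*3 = 237)
v/g = -66357/237 = -66357*1/237 = -22119/79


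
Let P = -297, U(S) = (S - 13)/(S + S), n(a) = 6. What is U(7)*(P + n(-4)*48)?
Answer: 27/7 ≈ 3.8571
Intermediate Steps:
U(S) = (-13 + S)/(2*S) (U(S) = (-13 + S)/((2*S)) = (-13 + S)*(1/(2*S)) = (-13 + S)/(2*S))
U(7)*(P + n(-4)*48) = ((½)*(-13 + 7)/7)*(-297 + 6*48) = ((½)*(⅐)*(-6))*(-297 + 288) = -3/7*(-9) = 27/7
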